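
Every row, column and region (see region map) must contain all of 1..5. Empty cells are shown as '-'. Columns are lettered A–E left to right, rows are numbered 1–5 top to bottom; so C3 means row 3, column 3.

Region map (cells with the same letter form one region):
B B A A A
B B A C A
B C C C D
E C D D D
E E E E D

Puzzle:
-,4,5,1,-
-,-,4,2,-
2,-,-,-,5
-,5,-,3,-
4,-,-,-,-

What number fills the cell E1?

2

A1 = 3: row 1 has {1,4,5}; col 1 has {2,4}; region has {2,4} → only 3 remains.
E1 = 2: row 1 has {1,3,4,5}; col 5 has {5}; region has {1,4,5} → only 2 remains.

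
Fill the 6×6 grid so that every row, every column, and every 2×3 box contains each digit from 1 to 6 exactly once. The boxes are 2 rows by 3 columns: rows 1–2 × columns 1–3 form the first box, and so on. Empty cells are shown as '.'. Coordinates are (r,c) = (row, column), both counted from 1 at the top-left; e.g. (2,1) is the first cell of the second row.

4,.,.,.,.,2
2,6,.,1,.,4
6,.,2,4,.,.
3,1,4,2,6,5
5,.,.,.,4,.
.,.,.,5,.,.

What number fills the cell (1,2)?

3

(3,2) = 5 (sole candidate).
(6,1) = 1 (sole candidate).
(1,2) = 3: row 1 has {2,4}; col 2 has {1,5,6}; box has {2,4,6} → only 3 remains.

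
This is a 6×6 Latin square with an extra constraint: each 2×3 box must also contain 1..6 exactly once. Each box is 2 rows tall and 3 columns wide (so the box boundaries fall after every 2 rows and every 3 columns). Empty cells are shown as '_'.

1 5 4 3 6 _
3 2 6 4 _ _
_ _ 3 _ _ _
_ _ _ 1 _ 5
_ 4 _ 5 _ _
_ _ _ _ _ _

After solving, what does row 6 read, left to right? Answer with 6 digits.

235614

r1c6 = 2 (sole candidate).
r2c6 = 1 (sole candidate).
r4c2 = 6 (sole candidate).
r4c3 = 2 (sole candidate).
r5c3 = 1 (sole candidate).
r6c2 = 3: row 6 has {}; col 2 has {2,4,5,6}; box has {1,4} → only 3 remains.
r6c3 = 5: row 6 has {3}; col 3 has {1,2,3,4,6}; box has {1,3,4} → only 5 remains.
r2c5 = 5 (sole candidate).
r3c2 = 1 (sole candidate).
r4c1 = 4 (sole candidate).
r4c5 = 3 (sole candidate).
r5c5 = 2 (sole candidate).
r6c4 = 6: row 6 has {3,5}; col 4 has {1,3,4,5}; box has {2,5} → only 6 remains.
r6c6 = 4: row 6 has {3,5,6}; col 6 has {1,2,5}; box has {2,5,6} → only 4 remains.
r3c1 = 5 (sole candidate).
r3c4 = 2 (sole candidate).
r3c5 = 4 (sole candidate).
r3c6 = 6 (sole candidate).
r5c1 = 6 (sole candidate).
r5c6 = 3 (sole candidate).
r6c1 = 2: row 6 has {3,4,5,6}; col 1 has {1,3,4,5,6}; box has {1,3,4,5,6} → only 2 remains.
r6c5 = 1: row 6 has {2,3,4,5,6}; col 5 has {2,3,4,5,6}; box has {2,3,4,5,6} → only 1 remains.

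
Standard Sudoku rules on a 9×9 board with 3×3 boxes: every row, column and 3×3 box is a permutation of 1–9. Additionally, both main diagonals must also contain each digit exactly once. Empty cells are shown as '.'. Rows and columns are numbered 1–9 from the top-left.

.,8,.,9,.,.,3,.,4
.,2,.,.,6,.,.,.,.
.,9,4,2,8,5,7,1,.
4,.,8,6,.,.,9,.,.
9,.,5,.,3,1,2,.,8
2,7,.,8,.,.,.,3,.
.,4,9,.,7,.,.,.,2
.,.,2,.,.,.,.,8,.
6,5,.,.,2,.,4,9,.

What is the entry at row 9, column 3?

3

row 1, column 5 = 1 (sole candidate).
row 1, column 6 = 7 (sole candidate).
row 2, column 8 = 5 (sole candidate).
row 2, column 9 = 9 (sole candidate).
row 3, column 1 = 3 (sole candidate).
row 3, column 9 = 6 (sole candidate).
row 4, column 5 = 5 (sole candidate).
row 4, column 6 = 2 (sole candidate).
row 4, column 8 = 7 (sole candidate).
row 4, column 9 = 1 (sole candidate).
row 5, column 2 = 6 (sole candidate).
row 5, column 8 = 4 (sole candidate).
row 6, column 3 = 1 (sole candidate).
row 6, column 6 = 9 (sole candidate).
row 6, column 9 = 5 (sole candidate).
row 7, column 8 = 6 (sole candidate).
row 8, column 2 = 1 (sole candidate).
row 8, column 7 = 5 (sole candidate).
row 9, column 9 = 7 (sole candidate).
row 1, column 1 = 5 (sole candidate).
row 1, column 3 = 6 (sole candidate).
row 1, column 8 = 2 (sole candidate).
row 2, column 3 = 7 (sole candidate).
row 2, column 7 = 8 (sole candidate).
row 4, column 2 = 3 (sole candidate).
row 5, column 4 = 7 (sole candidate).
row 6, column 5 = 4 (sole candidate).
row 6, column 7 = 6 (sole candidate).
row 7, column 1 = 8 (sole candidate).
row 7, column 6 = 3 (sole candidate).
row 7, column 7 = 1 (sole candidate).
row 8, column 1 = 7 (sole candidate).
row 8, column 4 = 4 (sole candidate).
row 8, column 5 = 9 (sole candidate).
row 8, column 6 = 6 (sole candidate).
row 8, column 9 = 3 (sole candidate).
row 9, column 3 = 3: row 9 has {2,4,5,6,7,9}; col 3 has {1,2,4,5,6,7,8,9}; box has {1,2,4,5,6,7,8,9} → only 3 remains.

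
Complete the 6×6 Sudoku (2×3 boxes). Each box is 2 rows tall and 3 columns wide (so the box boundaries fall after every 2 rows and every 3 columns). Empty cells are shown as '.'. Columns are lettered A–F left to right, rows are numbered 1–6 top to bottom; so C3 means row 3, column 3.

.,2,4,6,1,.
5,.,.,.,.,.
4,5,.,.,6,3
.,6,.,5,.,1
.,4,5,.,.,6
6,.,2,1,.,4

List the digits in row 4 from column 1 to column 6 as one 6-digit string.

263541

A1 = 3: row 1 has {1,2,4,6}; col 1 has {4,5,6}; box has {2,4,5} → only 3 remains.
F1 = 5: row 1 has {1,2,3,4,6}; col 6 has {1,3,4,6}; box has {1,6} → only 5 remains.
B2 = 1: row 2 has {5}; col 2 has {2,4,5,6}; box has {2,3,4,5} → only 1 remains.
C2 = 6: row 2 has {1,5}; col 3 has {2,4,5}; box has {1,2,3,4,5} → only 6 remains.
F2 = 2: row 2 has {1,5,6}; col 6 has {1,3,4,5,6}; box has {1,5,6} → only 2 remains.
C3 = 1: row 3 has {3,4,5,6}; col 3 has {2,4,5,6}; box has {4,5,6} → only 1 remains.
D3 = 2: row 3 has {1,3,4,5,6}; col 4 has {1,5,6}; box has {1,3,5,6} → only 2 remains.
A4 = 2: row 4 has {1,5,6}; col 1 has {3,4,5,6}; box has {1,4,5,6} → only 2 remains.
C4 = 3: row 4 has {1,2,5,6}; col 3 has {1,2,4,5,6}; box has {1,2,4,5,6} → only 3 remains.
E4 = 4: row 4 has {1,2,3,5,6}; col 5 has {1,6}; box has {1,2,3,5,6} → only 4 remains.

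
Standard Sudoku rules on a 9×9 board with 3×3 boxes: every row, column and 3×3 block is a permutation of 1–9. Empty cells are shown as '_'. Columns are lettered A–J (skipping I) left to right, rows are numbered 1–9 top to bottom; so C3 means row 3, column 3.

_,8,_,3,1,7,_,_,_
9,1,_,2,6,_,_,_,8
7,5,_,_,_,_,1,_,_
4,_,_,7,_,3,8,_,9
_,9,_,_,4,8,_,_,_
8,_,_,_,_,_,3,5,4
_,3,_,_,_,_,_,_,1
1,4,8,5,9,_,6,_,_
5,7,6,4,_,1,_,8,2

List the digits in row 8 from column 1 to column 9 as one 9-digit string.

148592673

E3 = 8: row 3 has {1,5,7}; col 5 has {1,4,6,9}; box has {1,2,3,6,7} → only 8 remains.
E6 = 2: row 6 has {3,4,5,8}; col 5 has {1,4,6,8,9}; box has {3,4,7,8} → only 2 remains.
A7 = 2: row 7 has {1,3}; col 1 has {1,4,5,7,8,9}; box has {1,3,4,5,6,7,8} → only 2 remains.
C7 = 9: row 7 has {1,2,3}; col 3 has {6,8}; box has {1,2,3,4,5,6,7,8} → only 9 remains.
E7 = 7: row 7 has {1,2,3,9}; col 5 has {1,2,4,6,8,9}; box has {1,4,5,9} → only 7 remains.
F7 = 6: row 7 has {1,2,3,7,9}; col 6 has {1,3,7,8}; box has {1,4,5,7,9} → only 6 remains.
H7 = 4: row 7 has {1,2,3,6,7,9}; col 8 has {5,8}; box has {1,2,6,8} → only 4 remains.
F8 = 2: row 8 has {1,4,5,6,8,9}; col 6 has {1,3,6,7,8}; box has {1,4,5,6,7,9} → only 2 remains.
E9 = 3: row 9 has {1,2,4,5,6,7,8}; col 5 has {1,2,4,6,7,8,9}; box has {1,2,4,5,6,7,9} → only 3 remains.
G9 = 9: row 9 has {1,2,3,4,5,6,7,8}; col 7 has {1,3,6,8}; box has {1,2,4,6,8} → only 9 remains.
A1 = 6: row 1 has {1,3,7,8}; col 1 has {1,2,4,5,7,8,9}; box has {1,5,7,8,9} → only 6 remains.
J1 = 5: row 1 has {1,3,6,7,8}; col 9 has {1,2,4,8,9}; box has {1,8} → only 5 remains.
D3 = 9: row 3 has {1,5,7,8}; col 4 has {2,3,4,5,7}; box has {1,2,3,6,7,8} → only 9 remains.
F3 = 4: row 3 has {1,5,7,8,9}; col 6 has {1,2,3,6,7,8}; box has {1,2,3,6,7,8,9} → only 4 remains.
E4 = 5: row 4 has {3,4,7,8,9}; col 5 has {1,2,3,4,6,7,8,9}; box has {2,3,4,7,8} → only 5 remains.
A5 = 3: row 5 has {4,8,9}; col 1 has {1,2,4,5,6,7,8,9}; box has {4,8,9} → only 3 remains.
B6 = 6: row 6 has {2,3,4,5,8}; col 2 has {1,3,4,5,7,8,9}; box has {3,4,8,9} → only 6 remains.
D6 = 1: row 6 has {2,3,4,5,6,8}; col 4 has {2,3,4,5,7,9}; box has {2,3,4,5,7,8} → only 1 remains.
F6 = 9: row 6 has {1,2,3,4,5,6,8}; col 6 has {1,2,3,4,6,7,8}; box has {1,2,3,4,5,7,8} → only 9 remains.
D7 = 8: row 7 has {1,2,3,4,6,7,9}; col 4 has {1,2,3,4,5,7,9}; box has {1,2,3,4,5,6,7,9} → only 8 remains.
G7 = 5: row 7 has {1,2,3,4,6,7,8,9}; col 7 has {1,3,6,8,9}; box has {1,2,4,6,8,9} → only 5 remains.
F2 = 5: row 2 has {1,2,6,8,9}; col 6 has {1,2,3,4,6,7,8,9}; box has {1,2,3,4,6,7,8,9} → only 5 remains.
B4 = 2: row 4 has {3,4,5,7,8,9}; col 2 has {1,3,4,5,6,7,8,9}; box has {3,4,6,8,9} → only 2 remains.
C4 = 1: row 4 has {2,3,4,5,7,8,9}; col 3 has {6,8,9}; box has {2,3,4,6,8,9} → only 1 remains.
H4 = 6: row 4 has {1,2,3,4,5,7,8,9}; col 8 has {4,5,8}; box has {3,4,5,8,9} → only 6 remains.
D5 = 6: row 5 has {3,4,8,9}; col 4 has {1,2,3,4,5,7,8,9}; box has {1,2,3,4,5,7,8,9} → only 6 remains.
J5 = 7: row 5 has {3,4,6,8,9}; col 9 has {1,2,4,5,8,9}; box has {3,4,5,6,8,9} → only 7 remains.
C6 = 7: row 6 has {1,2,3,4,5,6,8,9}; col 3 has {1,6,8,9}; box has {1,2,3,4,6,8,9} → only 7 remains.
J8 = 3: row 8 has {1,2,4,5,6,8,9}; col 9 has {1,2,4,5,7,8,9}; box has {1,2,4,5,6,8,9} → only 3 remains.
J3 = 6: row 3 has {1,4,5,7,8,9}; col 9 has {1,2,3,4,5,7,8,9}; box has {1,5,8} → only 6 remains.
C5 = 5: row 5 has {3,4,6,7,8,9}; col 3 has {1,6,7,8,9}; box has {1,2,3,4,6,7,8,9} → only 5 remains.
G5 = 2: row 5 has {3,4,5,6,7,8,9}; col 7 has {1,3,5,6,8,9}; box has {3,4,5,6,7,8,9} → only 2 remains.
H5 = 1: row 5 has {2,3,4,5,6,7,8,9}; col 8 has {4,5,6,8}; box has {2,3,4,5,6,7,8,9} → only 1 remains.
H8 = 7: row 8 has {1,2,3,4,5,6,8,9}; col 8 has {1,4,5,6,8}; box has {1,2,3,4,5,6,8,9} → only 7 remains.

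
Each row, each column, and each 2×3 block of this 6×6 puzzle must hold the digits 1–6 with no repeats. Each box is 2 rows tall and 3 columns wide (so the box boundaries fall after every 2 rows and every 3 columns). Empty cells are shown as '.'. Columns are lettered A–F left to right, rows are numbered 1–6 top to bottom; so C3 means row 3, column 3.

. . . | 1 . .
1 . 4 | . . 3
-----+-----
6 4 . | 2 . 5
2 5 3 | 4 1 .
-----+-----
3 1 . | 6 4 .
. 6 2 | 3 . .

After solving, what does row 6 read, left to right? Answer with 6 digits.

A1 = 5 (sole candidate).
C1 = 6 (sole candidate).
E1 = 2 (sole candidate).
F1 = 4 (sole candidate).
B2 = 2 (sole candidate).
D2 = 5 (sole candidate).
E2 = 6 (sole candidate).
C3 = 1 (sole candidate).
E3 = 3 (sole candidate).
F4 = 6 (sole candidate).
C5 = 5 (sole candidate).
F5 = 2 (sole candidate).
A6 = 4: row 6 has {2,3,6}; col 1 has {1,2,3,5,6}; box has {1,2,3,5,6} → only 4 remains.
E6 = 5: row 6 has {2,3,4,6}; col 5 has {1,2,3,4,6}; box has {2,3,4,6} → only 5 remains.
F6 = 1: row 6 has {2,3,4,5,6}; col 6 has {2,3,4,5,6}; box has {2,3,4,5,6} → only 1 remains.

462351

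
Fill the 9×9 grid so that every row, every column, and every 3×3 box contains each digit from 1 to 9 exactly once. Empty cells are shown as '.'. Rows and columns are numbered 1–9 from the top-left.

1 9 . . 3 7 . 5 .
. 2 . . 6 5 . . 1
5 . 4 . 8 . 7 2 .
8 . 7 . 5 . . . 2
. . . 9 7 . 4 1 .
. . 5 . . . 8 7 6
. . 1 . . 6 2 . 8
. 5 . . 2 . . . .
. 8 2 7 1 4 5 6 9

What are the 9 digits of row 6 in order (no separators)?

R1C7 = 6: row 1 has {1,3,5,7,9}; col 7 has {2,4,5,7,8}; box has {1,2,5,7} → only 6 remains.
R1C9 = 4: row 1 has {1,3,5,6,7,9}; col 9 has {1,2,6,8,9}; box has {1,2,5,6,7} → only 4 remains.
R2C4 = 4: row 2 has {1,2,5,6}; col 4 has {7,9}; box has {3,5,6,7,8} → only 4 remains.
R3C4 = 1: row 3 has {2,4,5,7,8}; col 4 has {4,7,9}; box has {3,4,5,6,7,8} → only 1 remains.
R3C6 = 9: row 3 has {1,2,4,5,7,8}; col 6 has {4,5,6,7}; box has {1,3,4,5,6,7,8} → only 9 remains.
R3C9 = 3: row 3 has {1,2,4,5,7,8,9}; col 9 has {1,2,4,6,8,9}; box has {1,2,4,5,6,7} → only 3 remains.
R5C9 = 5: row 5 has {1,4,7,9}; col 9 has {1,2,3,4,6,8,9}; box has {1,2,4,6,7,8} → only 5 remains.
R6C5 = 4: row 6 has {5,6,7,8}; col 5 has {1,2,3,5,6,7,8}; box has {5,7,9} → only 4 remains.
R7C5 = 9: row 7 has {1,2,6,8}; col 5 has {1,2,3,4,5,6,7,8}; box has {1,2,4,6,7} → only 9 remains.
R8C9 = 7: row 8 has {2,5}; col 9 has {1,2,3,4,5,6,8,9}; box has {2,5,6,8,9} → only 7 remains.
R9C1 = 3: row 9 has {1,2,4,5,6,7,8,9}; col 1 has {1,5,8}; box has {1,2,5,8} → only 3 remains.
R1C3 = 8: row 1 has {1,3,4,5,6,7,9}; col 3 has {1,2,4,5,7}; box has {1,2,4,5,9} → only 8 remains.
R1C4 = 2: row 1 has {1,3,4,5,6,7,8,9}; col 4 has {1,4,7,9}; box has {1,3,4,5,6,7,8,9} → only 2 remains.
R2C1 = 7: row 2 has {1,2,4,5,6}; col 1 has {1,3,5,8}; box has {1,2,4,5,8,9} → only 7 remains.
R2C3 = 3: row 2 has {1,2,4,5,6,7}; col 3 has {1,2,4,5,7,8}; box has {1,2,4,5,7,8,9} → only 3 remains.
R2C7 = 9: row 2 has {1,2,3,4,5,6,7}; col 7 has {2,4,5,6,7,8}; box has {1,2,3,4,5,6,7} → only 9 remains.
R2C8 = 8: row 2 has {1,2,3,4,5,6,7,9}; col 8 has {1,2,5,6,7}; box has {1,2,3,4,5,6,7,9} → only 8 remains.
R3C2 = 6: row 3 has {1,2,3,4,5,7,8,9}; col 2 has {2,5,8,9}; box has {1,2,3,4,5,7,8,9} → only 6 remains.
R4C7 = 3: row 4 has {2,5,7,8}; col 7 has {2,4,5,6,7,8,9}; box has {1,2,4,5,6,7,8} → only 3 remains.
R4C8 = 9: row 4 has {2,3,5,7,8}; col 8 has {1,2,5,6,7,8}; box has {1,2,3,4,5,6,7,8} → only 9 remains.
R5C2 = 3: row 5 has {1,4,5,7,9}; col 2 has {2,5,6,8,9}; box has {5,7,8} → only 3 remains.
R5C3 = 6: row 5 has {1,3,4,5,7,9}; col 3 has {1,2,3,4,5,7,8}; box has {3,5,7,8} → only 6 remains.
R6C2 = 1: row 6 has {4,5,6,7,8}; col 2 has {2,3,5,6,8,9}; box has {3,5,6,7,8} → only 1 remains.
R6C4 = 3: row 6 has {1,4,5,6,7,8}; col 4 has {1,2,4,7,9}; box has {4,5,7,9} → only 3 remains.
R6C6 = 2: row 6 has {1,3,4,5,6,7,8}; col 6 has {4,5,6,7,9}; box has {3,4,5,7,9} → only 2 remains.
R7C1 = 4: row 7 has {1,2,6,8,9}; col 1 has {1,3,5,7,8}; box has {1,2,3,5,8} → only 4 remains.
R7C2 = 7: row 7 has {1,2,4,6,8,9}; col 2 has {1,2,3,5,6,8,9}; box has {1,2,3,4,5,8} → only 7 remains.
R7C4 = 5: row 7 has {1,2,4,6,7,8,9}; col 4 has {1,2,3,4,7,9}; box has {1,2,4,6,7,9} → only 5 remains.
R7C8 = 3: row 7 has {1,2,4,5,6,7,8,9}; col 8 has {1,2,5,6,7,8,9}; box has {2,5,6,7,8,9} → only 3 remains.
R8C3 = 9: row 8 has {2,5,7}; col 3 has {1,2,3,4,5,6,7,8}; box has {1,2,3,4,5,7,8} → only 9 remains.
R8C4 = 8: row 8 has {2,5,7,9}; col 4 has {1,2,3,4,5,7,9}; box has {1,2,4,5,6,7,9} → only 8 remains.
R8C6 = 3: row 8 has {2,5,7,8,9}; col 6 has {2,4,5,6,7,9}; box has {1,2,4,5,6,7,8,9} → only 3 remains.
R8C7 = 1: row 8 has {2,3,5,7,8,9}; col 7 has {2,3,4,5,6,7,8,9}; box has {2,3,5,6,7,8,9} → only 1 remains.
R8C8 = 4: row 8 has {1,2,3,5,7,8,9}; col 8 has {1,2,3,5,6,7,8,9}; box has {1,2,3,5,6,7,8,9} → only 4 remains.
R4C2 = 4: row 4 has {2,3,5,7,8,9}; col 2 has {1,2,3,5,6,7,8,9}; box has {1,3,5,6,7,8} → only 4 remains.
R4C4 = 6: row 4 has {2,3,4,5,7,8,9}; col 4 has {1,2,3,4,5,7,8,9}; box has {2,3,4,5,7,9} → only 6 remains.
R4C6 = 1: row 4 has {2,3,4,5,6,7,8,9}; col 6 has {2,3,4,5,6,7,9}; box has {2,3,4,5,6,7,9} → only 1 remains.
R5C1 = 2: row 5 has {1,3,4,5,6,7,9}; col 1 has {1,3,4,5,7,8}; box has {1,3,4,5,6,7,8} → only 2 remains.
R5C6 = 8: row 5 has {1,2,3,4,5,6,7,9}; col 6 has {1,2,3,4,5,6,7,9}; box has {1,2,3,4,5,6,7,9} → only 8 remains.
R6C1 = 9: row 6 has {1,2,3,4,5,6,7,8}; col 1 has {1,2,3,4,5,7,8}; box has {1,2,3,4,5,6,7,8} → only 9 remains.

915342876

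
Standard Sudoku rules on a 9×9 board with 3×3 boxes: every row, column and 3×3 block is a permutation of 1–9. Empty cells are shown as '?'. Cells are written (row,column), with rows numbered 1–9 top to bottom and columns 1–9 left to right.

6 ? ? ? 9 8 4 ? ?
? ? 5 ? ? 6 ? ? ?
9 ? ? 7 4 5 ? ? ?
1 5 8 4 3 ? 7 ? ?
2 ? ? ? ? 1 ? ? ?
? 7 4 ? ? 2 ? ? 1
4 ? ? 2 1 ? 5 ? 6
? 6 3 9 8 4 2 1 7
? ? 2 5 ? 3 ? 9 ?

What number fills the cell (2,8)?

7

(2,5) = 2 (sole candidate).
(3,3) = 1 (sole candidate).
(4,6) = 9 (sole candidate).
(4,9) = 2 (sole candidate).
(6,1) = 3 (sole candidate).
(7,6) = 7 (sole candidate).
(8,1) = 5 (sole candidate).
(9,5) = 6 (sole candidate).
(9,7) = 8 (sole candidate).
(9,9) = 4 (sole candidate).
(1,3) = 7 (sole candidate).
(2,1) = 8 (sole candidate).
(4,8) = 6 (sole candidate).
(5,2) = 9 (sole candidate).
(5,3) = 6 (sole candidate).
(5,4) = 8 (sole candidate).
(5,7) = 3 (sole candidate).
(5,9) = 5 (sole candidate).
(6,4) = 6 (sole candidate).
(6,5) = 5 (sole candidate).
(6,7) = 9 (sole candidate).
(6,8) = 8 (sole candidate).
(7,2) = 8 (sole candidate).
(7,3) = 9 (sole candidate).
(7,8) = 3 (sole candidate).
(9,1) = 7 (sole candidate).
(9,2) = 1 (sole candidate).
(1,9) = 3 (sole candidate).
(2,7) = 1 (sole candidate).
(2,8) = 7: row 2 has {1,2,5,6,8}; col 8 has {1,3,6,8,9}; box has {1,3,4} → only 7 remains.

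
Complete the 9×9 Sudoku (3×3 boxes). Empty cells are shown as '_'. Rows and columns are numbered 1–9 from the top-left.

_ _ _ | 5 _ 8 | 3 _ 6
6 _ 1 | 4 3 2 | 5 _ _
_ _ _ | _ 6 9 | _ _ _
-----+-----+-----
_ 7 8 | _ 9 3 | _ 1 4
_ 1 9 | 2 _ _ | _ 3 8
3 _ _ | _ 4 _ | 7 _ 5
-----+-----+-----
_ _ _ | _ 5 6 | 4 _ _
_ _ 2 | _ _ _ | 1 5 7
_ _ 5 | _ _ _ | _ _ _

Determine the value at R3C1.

R2C9 = 9 (sole candidate).
R4C4 = 6 (sole candidate).
R4C7 = 2 (sole candidate).
R5C5 = 7 (sole candidate).
R5C6 = 5 (sole candidate).
R5C7 = 6 (sole candidate).
R6C3 = 6 (sole candidate).
R6C6 = 1 (sole candidate).
R6C8 = 9 (sole candidate).
R8C5 = 8 (sole candidate).
R8C6 = 4 (sole candidate).
R9C6 = 7 (sole candidate).
R1C5 = 1 (sole candidate).
R2C2 = 8 (sole candidate).
R2C8 = 7 (sole candidate).
R3C4 = 7 (sole candidate).
R3C7 = 8 (sole candidate).
R4C1 = 5 (sole candidate).
R5C1 = 4 (sole candidate).
R6C2 = 2 (sole candidate).
R6C4 = 8 (sole candidate).
R8C1 = 9 (sole candidate).
R8C4 = 3 (sole candidate).
R9C5 = 2 (sole candidate).
R9C7 = 9 (sole candidate).
R9C9 = 3 (sole candidate).
R3C1 = 2: row 3 has {6,7,8,9}; col 1 has {3,4,5,6,9}; box has {1,6,8} → only 2 remains.

2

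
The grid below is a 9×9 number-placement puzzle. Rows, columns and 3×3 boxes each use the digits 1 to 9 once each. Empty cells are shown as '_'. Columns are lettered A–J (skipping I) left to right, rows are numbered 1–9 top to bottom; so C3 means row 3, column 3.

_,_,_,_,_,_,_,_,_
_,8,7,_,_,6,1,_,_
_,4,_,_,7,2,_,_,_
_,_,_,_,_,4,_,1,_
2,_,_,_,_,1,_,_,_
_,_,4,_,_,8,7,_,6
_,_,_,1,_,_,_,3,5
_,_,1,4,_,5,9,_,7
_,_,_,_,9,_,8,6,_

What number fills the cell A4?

7

F7 = 7: row 7 has {1,3,5}; col 6 has {1,2,4,5,6,8}; box has {1,4,5,9} → only 7 remains.
H8 = 2: row 8 has {1,4,5,7,9}; col 8 has {1,3,6}; box has {3,5,6,7,8,9} → only 2 remains.
F9 = 3: row 9 has {6,8,9}; col 6 has {1,2,4,5,6,7,8}; box has {1,4,5,7,9} → only 3 remains.
F1 = 9: row 1 has {}; col 6 has {1,2,3,4,5,6,7,8}; box has {2,6,7} → only 9 remains.
G7 = 4: row 7 has {1,3,5,7}; col 7 has {1,7,8,9}; box has {2,3,5,6,7,8,9} → only 4 remains.
D9 = 2: row 9 has {3,6,8,9}; col 4 has {1,4}; box has {1,3,4,5,7,9} → only 2 remains.
J9 = 1: row 9 has {2,3,6,8,9}; col 9 has {5,6,7}; box has {2,3,4,5,6,7,8,9} → only 1 remains.
C9 = 5: row 9 has {1,2,3,6,8,9}; col 3 has {1,4,7}; box has {1} → only 5 remains.
B9 = 7: row 9 has {1,2,3,5,6,8,9}; col 2 has {4,8}; box has {1,5} → only 7 remains.
A9 = 4: row 9 has {1,2,3,5,6,7,8,9}; col 1 has {2}; box has {1,5,7} → only 4 remains.
H1 = 7: in row 1, 7 can only go here (every other open cell in that row sees a 7).
J2 = 2: in row 2, 2 can only go here (every other open cell in that row sees a 2).
A3 = 1: in row 3, 1 can only go here (every other open cell in that row sees a 1).
E1 = 1: in row 1, 1 can only go here (every other open cell in that row sees a 1).
J1 = 4: in row 1, 4 can only go here (every other open cell in that row sees a 4).
D1 = 8: in row 1, 8 can only go here (every other open cell in that row sees an 8).
E2 = 4: in row 2, 4 can only go here (every other open cell in that row sees a 4).
H5 = 4: in row 5, 4 can only go here (every other open cell in that row sees a 4).
D5 = 7: in row 5, 7 can only go here (every other open cell in that row sees a 7).
A4 = 7: in row 4, 7 can only go here (every other open cell in that row sees a 7).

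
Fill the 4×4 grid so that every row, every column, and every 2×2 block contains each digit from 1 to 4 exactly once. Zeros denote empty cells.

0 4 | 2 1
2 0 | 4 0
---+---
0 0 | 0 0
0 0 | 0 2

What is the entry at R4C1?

R1C1 = 3: row 1 has {1,2,4}; col 1 has {2}; box has {2,4} → only 3 remains.
R2C2 = 1: row 2 has {2,4}; col 2 has {4}; box has {2,3,4} → only 1 remains.
R2C4 = 3: row 2 has {1,2,4}; col 4 has {1,2}; box has {1,2,4} → only 3 remains.
R3C4 = 4: row 3 has {}; col 4 has {1,2,3}; box has {2} → only 4 remains.
R4C2 = 3: row 4 has {2}; col 2 has {1,4}; box has {} → only 3 remains.
R4C3 = 1: row 4 has {2,3}; col 3 has {2,4}; box has {2,4} → only 1 remains.
R3C1 = 1: row 3 has {4}; col 1 has {2,3}; box has {3} → only 1 remains.
R3C2 = 2: row 3 has {1,4}; col 2 has {1,3,4}; box has {1,3} → only 2 remains.
R3C3 = 3: row 3 has {1,2,4}; col 3 has {1,2,4}; box has {1,2,4} → only 3 remains.
R4C1 = 4: row 4 has {1,2,3}; col 1 has {1,2,3}; box has {1,2,3} → only 4 remains.

4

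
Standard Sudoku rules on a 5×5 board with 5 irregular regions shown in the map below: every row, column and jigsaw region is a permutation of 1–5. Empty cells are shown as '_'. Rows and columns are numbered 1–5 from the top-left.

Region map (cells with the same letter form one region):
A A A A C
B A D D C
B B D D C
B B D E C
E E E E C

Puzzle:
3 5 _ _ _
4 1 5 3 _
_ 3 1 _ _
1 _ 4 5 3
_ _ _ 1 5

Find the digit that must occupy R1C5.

1

R1C3 = 2 (sole candidate).
R1C4 = 4 (sole candidate).
R1C5 = 1: row 1 has {2,3,4,5}; col 5 has {3,5}; region has {3,5} → only 1 remains.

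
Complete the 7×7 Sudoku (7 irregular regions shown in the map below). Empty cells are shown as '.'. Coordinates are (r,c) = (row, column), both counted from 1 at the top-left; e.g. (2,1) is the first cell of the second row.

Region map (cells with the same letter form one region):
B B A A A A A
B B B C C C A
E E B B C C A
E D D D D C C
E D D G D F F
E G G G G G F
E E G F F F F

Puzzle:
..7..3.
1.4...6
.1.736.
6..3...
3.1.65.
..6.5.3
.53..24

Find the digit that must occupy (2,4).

5

(2,6) = 7 (sole candidate).
(5,7) = 7 (sole candidate).
(7,1) = 7 (sole candidate).
(7,5) = 1 (sole candidate).
(2,5) = 2 (sole candidate).
(7,4) = 6 (sole candidate).
(1,5) = 4 (sole candidate).
(2,2) = 3 (sole candidate).
(2,4) = 5: row 2 has {1,2,3,4,6,7}; col 4 has {3,6,7}; region has {2,3,6,7} → only 5 remains.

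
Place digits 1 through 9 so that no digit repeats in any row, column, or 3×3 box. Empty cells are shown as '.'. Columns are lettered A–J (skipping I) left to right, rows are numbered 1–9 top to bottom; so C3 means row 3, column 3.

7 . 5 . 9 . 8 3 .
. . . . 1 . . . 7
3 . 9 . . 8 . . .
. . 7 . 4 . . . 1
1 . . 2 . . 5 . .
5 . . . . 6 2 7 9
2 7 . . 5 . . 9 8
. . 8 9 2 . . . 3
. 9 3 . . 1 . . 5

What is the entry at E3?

C6 = 4: row 6 has {2,5,6,7,9}; col 3 has {3,5,7,8,9}; box has {1,5,7} → only 4 remains.
C5 = 6: row 5 has {1,2,5}; col 3 has {3,4,5,7,8,9}; box has {1,4,5,7} → only 6 remains.
J5 = 4: row 5 has {1,2,5,6}; col 9 has {1,3,5,7,8,9}; box has {1,2,5,7,9} → only 4 remains.
C7 = 1: row 7 has {2,5,7,8,9}; col 3 has {3,4,5,6,7,8,9}; box has {2,3,7,8,9} → only 1 remains.
C2 = 2: row 2 has {1,7}; col 3 has {1,3,4,5,6,7,8,9}; box has {3,5,7,9} → only 2 remains.
H5 = 8: row 5 has {1,2,4,5,6}; col 8 has {3,7,9}; box has {1,2,4,5,7,9} → only 8 remains.
H4 = 6: row 4 has {1,4,7}; col 8 has {3,7,8,9}; box has {1,2,4,5,7,8,9} → only 6 remains.
B5 = 3: row 5 has {1,2,4,5,6,8}; col 2 has {7,9}; box has {1,4,5,6,7} → only 3 remains.
E5 = 7: row 5 has {1,2,3,4,5,6,8}; col 5 has {1,2,4,5,9}; box has {2,4,6} → only 7 remains.
F5 = 9: row 5 has {1,2,3,4,5,6,7,8}; col 6 has {1,6,8}; box has {2,4,6,7} → only 9 remains.
B6 = 8: row 6 has {2,4,5,6,7,9}; col 2 has {3,7,9}; box has {1,3,4,5,6,7} → only 8 remains.
E6 = 3: row 6 has {2,4,5,6,7,8,9}; col 5 has {1,2,4,5,7,9}; box has {2,4,6,7,9} → only 3 remains.
E3 = 6: row 3 has {3,8,9}; col 5 has {1,2,3,4,5,7,9}; box has {1,8,9} → only 6 remains.

6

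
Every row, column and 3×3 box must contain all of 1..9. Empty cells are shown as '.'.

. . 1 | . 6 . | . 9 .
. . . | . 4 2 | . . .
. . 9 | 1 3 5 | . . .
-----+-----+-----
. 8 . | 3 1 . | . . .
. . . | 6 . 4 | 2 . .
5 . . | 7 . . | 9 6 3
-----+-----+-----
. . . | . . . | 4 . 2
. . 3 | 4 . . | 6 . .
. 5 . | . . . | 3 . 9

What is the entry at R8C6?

1

R1C4 = 8 (sole candidate).
R1C6 = 7 (sole candidate).
R1C7 = 5 (sole candidate).
R1C9 = 4 (sole candidate).
R2C4 = 9 (sole candidate).
R4C6 = 9 (sole candidate).
R4C7 = 7 (sole candidate).
R4C9 = 5 (sole candidate).
R5C3 = 7 (sole candidate).
R6C6 = 8 (sole candidate).
R7C4 = 5 (sole candidate).
R8C6 = 1: row 8 has {3,4,6}; col 6 has {2,4,5,7,8,9}; box has {4,5} → only 1 remains.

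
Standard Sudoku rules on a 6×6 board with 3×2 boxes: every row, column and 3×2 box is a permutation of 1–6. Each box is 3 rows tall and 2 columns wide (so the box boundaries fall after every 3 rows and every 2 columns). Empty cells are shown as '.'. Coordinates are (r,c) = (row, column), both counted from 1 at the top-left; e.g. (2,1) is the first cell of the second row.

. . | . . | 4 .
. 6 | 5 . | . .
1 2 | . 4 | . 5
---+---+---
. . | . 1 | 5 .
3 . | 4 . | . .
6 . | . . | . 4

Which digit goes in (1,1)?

(1,1) = 5: row 1 has {4}; col 1 has {1,3,6}; box has {1,2,6} → only 5 remains.

5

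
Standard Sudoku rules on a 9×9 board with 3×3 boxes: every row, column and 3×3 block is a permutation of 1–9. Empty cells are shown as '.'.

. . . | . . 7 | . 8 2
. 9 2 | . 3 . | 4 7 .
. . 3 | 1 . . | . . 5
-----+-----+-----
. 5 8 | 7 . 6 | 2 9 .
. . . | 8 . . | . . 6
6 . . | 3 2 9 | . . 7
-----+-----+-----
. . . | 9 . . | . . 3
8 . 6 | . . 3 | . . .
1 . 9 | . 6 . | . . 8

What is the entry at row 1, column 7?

3

row 2, column 1 = 5: row 2 has {2,3,4,7,9}; col 1 has {1,6,8}; box has {2,3,9} → only 5 remains.
row 2, column 4 = 6: row 2 has {2,3,4,5,7,9}; col 4 has {1,3,7,8,9}; box has {1,3,7} → only 6 remains.
row 2, column 6 = 8: row 2 has {2,3,4,5,6,7,9}; col 6 has {3,6,7,9}; box has {1,3,6,7} → only 8 remains.
row 2, column 9 = 1: row 2 has {2,3,4,5,6,7,8,9}; col 9 has {2,3,5,6,7,8}; box has {2,4,5,7,8} → only 1 remains.
row 3, column 8 = 6: row 3 has {1,3,5}; col 8 has {7,8,9}; box has {1,2,4,5,7,8} → only 6 remains.
row 4, column 9 = 4: row 4 has {2,5,6,7,8,9}; col 9 has {1,2,3,5,6,7,8}; box has {2,6,7,9} → only 4 remains.
row 8, column 9 = 9: row 8 has {3,6,8}; col 9 has {1,2,3,4,5,6,7,8}; box has {3,8} → only 9 remains.
row 1, column 1 = 4: row 1 has {2,7,8}; col 1 has {1,5,6,8}; box has {2,3,5,9} → only 4 remains.
row 1, column 3 = 1: row 1 has {2,4,7,8}; col 3 has {2,3,6,8,9}; box has {2,3,4,5,9} → only 1 remains.
row 1, column 4 = 5: row 1 has {1,2,4,7,8}; col 4 has {1,3,6,7,8,9}; box has {1,3,6,7,8} → only 5 remains.
row 1, column 5 = 9: row 1 has {1,2,4,5,7,8}; col 5 has {2,3,6}; box has {1,3,5,6,7,8} → only 9 remains.
row 1, column 7 = 3: row 1 has {1,2,4,5,7,8,9}; col 7 has {2,4}; box has {1,2,4,5,6,7,8} → only 3 remains.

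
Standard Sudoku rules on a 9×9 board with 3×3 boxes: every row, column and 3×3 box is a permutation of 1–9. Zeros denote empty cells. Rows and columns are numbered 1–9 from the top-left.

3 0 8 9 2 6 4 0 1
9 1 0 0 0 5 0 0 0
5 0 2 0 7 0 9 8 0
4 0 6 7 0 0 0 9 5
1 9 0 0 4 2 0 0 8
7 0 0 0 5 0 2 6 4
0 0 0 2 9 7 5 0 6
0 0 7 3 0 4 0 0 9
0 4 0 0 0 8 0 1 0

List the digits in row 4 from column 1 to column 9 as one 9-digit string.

r1c2 = 7 (sole candidate).
r1c8 = 5 (sole candidate).
r2c3 = 4 (sole candidate).
r2c4 = 8 (sole candidate).
r2c5 = 3 (sole candidate).
r3c2 = 6 (sole candidate).
r3c6 = 1 (sole candidate).
r3c9 = 3 (sole candidate).
r4c6 = 3: row 4 has {4,5,6,7,9}; col 6 has {1,2,4,5,6,7,8}; box has {2,4,5,7} → only 3 remains.
r4c7 = 1: row 4 has {3,4,5,6,7,9}; col 7 has {2,4,5,9}; box has {2,4,5,6,8,9} → only 1 remains.
r5c4 = 6 (sole candidate).
r6c3 = 3 (sole candidate).
r6c4 = 1 (sole candidate).
r6c6 = 9 (sole candidate).
r7c1 = 8 (sole candidate).
r7c2 = 3 (sole candidate).
r7c3 = 1 (sole candidate).
r7c8 = 4 (sole candidate).
r8c7 = 8 (sole candidate).
r8c8 = 2 (sole candidate).
r9c4 = 5 (sole candidate).
r9c5 = 6 (sole candidate).
r9c9 = 7 (sole candidate).
r2c8 = 7 (sole candidate).
r2c9 = 2 (sole candidate).
r3c4 = 4 (sole candidate).
r4c5 = 8: row 4 has {1,3,4,5,6,7,9}; col 5 has {2,3,4,5,6,7,9}; box has {1,2,3,4,5,6,7,9} → only 8 remains.
r5c3 = 5 (sole candidate).
r5c8 = 3 (sole candidate).
r6c2 = 8 (sole candidate).
r8c1 = 6 (sole candidate).
r8c2 = 5 (sole candidate).
r8c5 = 1 (sole candidate).
r9c1 = 2 (sole candidate).
r9c3 = 9 (sole candidate).
r9c7 = 3 (sole candidate).
r2c7 = 6 (sole candidate).
r4c2 = 2: row 4 has {1,3,4,5,6,7,8,9}; col 2 has {1,3,4,5,6,7,8,9}; box has {1,3,4,5,6,7,8,9} → only 2 remains.

426783195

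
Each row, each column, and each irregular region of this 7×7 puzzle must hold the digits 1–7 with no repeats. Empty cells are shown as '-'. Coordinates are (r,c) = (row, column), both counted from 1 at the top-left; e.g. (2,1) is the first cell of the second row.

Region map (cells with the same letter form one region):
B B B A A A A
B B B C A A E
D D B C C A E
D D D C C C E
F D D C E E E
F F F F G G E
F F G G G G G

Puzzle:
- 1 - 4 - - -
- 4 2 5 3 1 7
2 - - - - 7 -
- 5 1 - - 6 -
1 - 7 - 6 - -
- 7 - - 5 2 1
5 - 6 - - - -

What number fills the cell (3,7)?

3

(1,5) = 2: row 1 has {1,4}; col 5 has {3,5,6}; region has {1,3,4,7} → only 2 remains.
(1,6) = 5: row 1 has {1,2,4}; col 6 has {1,2,6,7}; region has {1,2,3,4,7} → only 5 remains.
(1,7) = 6: row 1 has {1,2,4,5}; col 7 has {1,7}; region has {1,2,3,4,5,7} → only 6 remains.
(2,1) = 6: row 2 has {1,2,3,4,5,7}; col 1 has {1,2,5}; region has {1,2,4} → only 6 remains.
(5,2) = 3: row 5 has {1,6,7}; col 2 has {1,4,5,7}; region has {1,2,5,7} → only 3 remains.
(5,4) = 2: row 5 has {1,3,6,7}; col 4 has {4,5}; region has {5,6} → only 2 remains.
(5,6) = 4: row 5 has {1,2,3,6,7}; col 6 has {1,2,5,6,7}; region has {1,6,7} → only 4 remains.
(5,7) = 5: row 5 has {1,2,3,4,6,7}; col 7 has {1,6,7}; region has {1,4,6,7} → only 5 remains.
(7,2) = 2: row 7 has {5,6}; col 2 has {1,3,4,5,7}; region has {1,5,7} → only 2 remains.
(7,6) = 3: row 7 has {2,5,6}; col 6 has {1,2,4,5,6,7}; region has {2,5,6} → only 3 remains.
(7,7) = 4: row 7 has {2,3,5,6}; col 7 has {1,5,6,7}; region has {2,3,5,6} → only 4 remains.
(1,3) = 3: row 1 has {1,2,4,5,6}; col 3 has {1,2,6,7}; region has {1,2,4,6} → only 3 remains.
(3,2) = 6: row 3 has {2,7}; col 2 has {1,2,3,4,5,7}; region has {1,2,3,5,7} → only 6 remains.
(3,3) = 5: row 3 has {2,6,7}; col 3 has {1,2,3,6,7}; region has {1,2,3,4,6} → only 5 remains.
(3,7) = 3: row 3 has {2,5,6,7}; col 7 has {1,4,5,6,7}; region has {1,4,5,6,7} → only 3 remains.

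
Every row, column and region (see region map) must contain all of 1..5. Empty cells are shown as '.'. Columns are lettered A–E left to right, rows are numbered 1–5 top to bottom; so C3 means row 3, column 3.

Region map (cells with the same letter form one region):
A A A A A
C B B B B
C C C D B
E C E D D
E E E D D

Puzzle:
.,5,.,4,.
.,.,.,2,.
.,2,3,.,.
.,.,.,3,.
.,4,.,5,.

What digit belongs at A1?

D3 = 1 (sole candidate).
B4 = 1 (sole candidate).
E5 = 2 (sole candidate).
B2 = 3 (sole candidate).
E4 = 4 (sole candidate).
C5 = 1 (sole candidate).
C1 = 2 (sole candidate).
E3 = 5 (sole candidate).
C4 = 5 (sole candidate).
A5 = 3 (sole candidate).
A1 = 1: row 1 has {2,4,5}; col 1 has {3}; region has {2,4,5} → only 1 remains.

1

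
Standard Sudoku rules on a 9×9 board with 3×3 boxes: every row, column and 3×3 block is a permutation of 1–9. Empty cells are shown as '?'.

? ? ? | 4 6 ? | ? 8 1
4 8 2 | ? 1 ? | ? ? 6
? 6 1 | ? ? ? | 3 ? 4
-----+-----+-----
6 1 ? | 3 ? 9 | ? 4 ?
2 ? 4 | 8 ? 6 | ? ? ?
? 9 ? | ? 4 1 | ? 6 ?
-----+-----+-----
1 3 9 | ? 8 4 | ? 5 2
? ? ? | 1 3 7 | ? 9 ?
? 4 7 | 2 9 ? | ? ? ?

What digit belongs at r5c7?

1

r2c8 = 7 (sole candidate).
r3c8 = 2 (sole candidate).
r7c4 = 6 (sole candidate).
r7c7 = 7 (sole candidate).
r8c9 = 8 (sole candidate).
r9c6 = 5 (sole candidate).
r9c9 = 3 (sole candidate).
r2c6 = 3 (sole candidate).
r3c6 = 8 (sole candidate).
r8c1 = 5 (sole candidate).
r8c2 = 2 (sole candidate).
r8c3 = 6 (sole candidate).
r8c7 = 4 (sole candidate).
r9c1 = 8 (sole candidate).
r9c8 = 1 (sole candidate).
r1c6 = 2 (sole candidate).
r5c8 = 3 (sole candidate).
r9c7 = 6 (sole candidate).
r5c7 = 1: in row 5, 1 can only go here (every other open cell in that row sees a 1).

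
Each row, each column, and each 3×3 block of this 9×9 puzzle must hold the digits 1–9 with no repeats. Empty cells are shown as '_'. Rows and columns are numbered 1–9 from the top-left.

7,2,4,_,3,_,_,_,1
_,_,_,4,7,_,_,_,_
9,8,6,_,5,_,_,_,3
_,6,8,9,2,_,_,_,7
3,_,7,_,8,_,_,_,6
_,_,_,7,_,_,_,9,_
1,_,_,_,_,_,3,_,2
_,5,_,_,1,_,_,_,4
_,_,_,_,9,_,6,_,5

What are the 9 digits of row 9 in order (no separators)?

R2C1 = 5: row 2 has {4,7}; col 1 has {1,3,7,9}; box has {2,4,6,7,8,9} → only 5 remains.
R4C1 = 4: row 4 has {2,6,7,8,9}; col 1 has {1,3,5,7,9}; box has {3,6,7,8} → only 4 remains.
R6C1 = 2: row 6 has {7,9}; col 1 has {1,3,4,5,7,9}; box has {3,4,6,7,8} → only 2 remains.
R6C2 = 1: row 6 has {2,7,9}; col 2 has {2,5,6,8}; box has {2,3,4,6,7,8} → only 1 remains.
R6C3 = 5: row 6 has {1,2,7,9}; col 3 has {4,6,7,8}; box has {1,2,3,4,6,7,8} → only 5 remains.
R6C9 = 8: row 6 has {1,2,5,7,9}; col 9 has {1,2,3,4,5,6,7}; box has {6,7,9} → only 8 remains.
R7C3 = 9: row 7 has {1,2,3}; col 3 has {4,5,6,7,8}; box has {1,5} → only 9 remains.
R9C1 = 8: row 9 has {5,6,9}; col 1 has {1,2,3,4,5,7,9}; box has {1,5,9} → only 8 remains.
R2C2 = 3: row 2 has {4,5,7}; col 2 has {1,2,5,6,8}; box has {2,4,5,6,7,8,9} → only 3 remains.
R2C3 = 1: row 2 has {3,4,5,7}; col 3 has {4,5,6,7,8,9}; box has {2,3,4,5,6,7,8,9} → only 1 remains.
R2C9 = 9: row 2 has {1,3,4,5,7}; col 9 has {1,2,3,4,5,6,7,8}; box has {1,3} → only 9 remains.
R5C2 = 9: row 5 has {3,6,7,8}; col 2 has {1,2,3,5,6,8}; box has {1,2,3,4,5,6,7,8} → only 9 remains.
R6C7 = 4: row 6 has {1,2,5,7,8,9}; col 7 has {3,6}; box has {6,7,8,9} → only 4 remains.
R8C1 = 6: row 8 has {1,4,5}; col 1 has {1,2,3,4,5,7,8,9}; box has {1,5,8,9} → only 6 remains.
R6C5 = 6: row 6 has {1,2,4,5,7,8,9}; col 5 has {1,2,3,5,7,8,9}; box has {2,7,8,9} → only 6 remains.
R6C6 = 3: row 6 has {1,2,4,5,6,7,8,9}; col 6 has {}; box has {2,6,7,8,9} → only 3 remains.
R7C5 = 4: row 7 has {1,2,3,9}; col 5 has {1,2,3,5,6,7,8,9}; box has {1,9} → only 4 remains.
R7C2 = 7: row 7 has {1,2,3,4,9}; col 2 has {1,2,3,5,6,8,9}; box has {1,5,6,8,9} → only 7 remains.
R7C8 = 8: row 7 has {1,2,3,4,7,9}; col 8 has {9}; box has {2,3,4,5,6} → only 8 remains.
R8C8 = 7: row 8 has {1,4,5,6}; col 8 has {8,9}; box has {2,3,4,5,6,8} → only 7 remains.
R9C2 = 4: row 9 has {5,6,8,9}; col 2 has {1,2,3,5,6,7,8,9}; box has {1,5,6,7,8,9} → only 4 remains.
R9C8 = 1: row 9 has {4,5,6,8,9}; col 8 has {7,8,9}; box has {2,3,4,5,6,7,8} → only 1 remains.
R8C7 = 9: row 8 has {1,4,5,6,7}; col 7 has {3,4,6}; box has {1,2,3,4,5,6,7,8} → only 9 remains.
R1C6 = 9: in row 1, 9 can only go here (every other open cell in that row sees a 9).
R3C8 = 4: in row 3, 4 can only go here (every other open cell in that row sees a 4).
R3C7 = 7: in row 3, 7 can only go here (every other open cell in that row sees a 7).
R4C8 = 3: in row 4, 3 can only go here (every other open cell in that row sees a 3).
R5C6 = 4: in row 5, 4 can only go here (every other open cell in that row sees a 4).
R9C6 = 7: in row 9, 7 can only go here (every other open cell in that row sees a 7).
Singles propagation stalls before every target cell is settled. Branch on R3C4 (candidates {1,2}).
  Try R3C4 = 1: this forces R3C6=2, R5C4=5, R5C8=2, R7C4=6, R7C6=5, R8C6=8, R1C4=8, R1C7=5; then row 4 has no cell left for 5 — contradiction.
So R3C4 = 2.
R3C6 = 1 (sole candidate).
R4C6 = 5 (sole candidate).
R4C7 = 1 (sole candidate).
R5C4 = 1 (sole candidate).
R7C6 = 6 (sole candidate).
R9C4 = 3: row 9 has {1,4,5,6,7,8,9}; col 4 has {1,2,4,7,9}; box has {1,4,6,7,9} → only 3 remains.
R2C6 = 8 (sole candidate).
R2C7 = 2 (sole candidate).
R2C8 = 6 (sole candidate).
R5C7 = 5 (sole candidate).
R5C8 = 2 (sole candidate).
R7C4 = 5 (sole candidate).
R8C4 = 8 (sole candidate).
R8C6 = 2 (sole candidate).
R9C3 = 2: row 9 has {1,3,4,5,6,7,8,9}; col 3 has {1,4,5,6,7,8,9}; box has {1,4,5,6,7,8,9} → only 2 remains.

842397615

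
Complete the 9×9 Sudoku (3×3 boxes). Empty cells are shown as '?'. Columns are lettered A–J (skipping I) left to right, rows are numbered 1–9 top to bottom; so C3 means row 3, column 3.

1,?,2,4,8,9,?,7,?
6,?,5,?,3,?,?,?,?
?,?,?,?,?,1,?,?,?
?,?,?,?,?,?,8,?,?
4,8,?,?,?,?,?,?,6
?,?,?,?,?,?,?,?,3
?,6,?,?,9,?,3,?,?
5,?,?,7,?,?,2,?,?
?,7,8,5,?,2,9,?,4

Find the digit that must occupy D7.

B1 = 3 (sole candidate).
J1 = 5 (sole candidate).
D2 = 2 (sole candidate).
F2 = 7 (sole candidate).
D3 = 6 (sole candidate).
E3 = 5 (sole candidate).
G3 = 4 (sole candidate).
A7 = 2 (sole candidate).
A9 = 3 (sole candidate).
G1 = 6 (sole candidate).
G2 = 1 (sole candidate).
B3 = 9 (sole candidate).
C3 = 7 (sole candidate).
B2 = 4 (sole candidate).
A3 = 8 (sole candidate).
J3 = 2 (sole candidate).
B8 = 1 (sole candidate).
J8 = 8 (sole candidate).
J2 = 9 (sole candidate).
H3 = 3 (sole candidate).
C7 = 4 (sole candidate).
F7 = 8 (sole candidate).
C8 = 9 (sole candidate).
H8 = 6 (sole candidate).
H9 = 1 (sole candidate).
H2 = 8 (sole candidate).
D7 = 1: row 7 has {2,3,4,6,8,9}; col 4 has {2,4,5,6,7}; box has {2,5,7,8,9} → only 1 remains.

1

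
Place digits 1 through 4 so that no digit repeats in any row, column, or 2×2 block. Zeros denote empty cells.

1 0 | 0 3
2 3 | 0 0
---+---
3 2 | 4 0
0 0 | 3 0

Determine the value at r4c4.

r1c2 = 4 (sole candidate).
r1c3 = 2 (sole candidate).
r2c3 = 1 (sole candidate).
r2c4 = 4 (sole candidate).
r3c4 = 1 (sole candidate).
r4c1 = 4 (sole candidate).
r4c2 = 1 (sole candidate).
r4c4 = 2: row 4 has {1,3,4}; col 4 has {1,3,4}; box has {1,3,4} → only 2 remains.

2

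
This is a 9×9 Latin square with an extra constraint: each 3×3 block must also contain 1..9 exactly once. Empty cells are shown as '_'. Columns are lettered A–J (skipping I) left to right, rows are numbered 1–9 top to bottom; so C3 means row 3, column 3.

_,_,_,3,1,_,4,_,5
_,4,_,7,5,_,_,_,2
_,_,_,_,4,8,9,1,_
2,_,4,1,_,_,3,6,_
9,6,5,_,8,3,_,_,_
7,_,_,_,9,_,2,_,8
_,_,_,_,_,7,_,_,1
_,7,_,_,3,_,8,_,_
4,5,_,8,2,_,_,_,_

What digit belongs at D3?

G2 = 6: row 2 has {2,4,5,7}; col 7 has {2,3,4,8,9}; box has {1,2,4,5,9} → only 6 remains.
B4 = 8: row 4 has {1,2,3,4,6}; col 2 has {4,5,6,7}; box has {2,4,5,6,7,9} → only 8 remains.
E4 = 7: row 4 has {1,2,3,4,6,8}; col 5 has {1,2,3,4,5,8,9}; box has {1,3,8,9} → only 7 remains.
F4 = 5: row 4 has {1,2,3,4,6,7,8}; col 6 has {3,7,8}; box has {1,3,7,8,9} → only 5 remains.
J4 = 9: row 4 has {1,2,3,4,5,6,7,8}; col 9 has {1,2,5,8}; box has {2,3,6,8} → only 9 remains.
E7 = 6: row 7 has {1,7}; col 5 has {1,2,3,4,5,7,8,9}; box has {2,3,7,8} → only 6 remains.
G7 = 5: row 7 has {1,6,7}; col 7 has {2,3,4,6,8,9}; box has {1,8} → only 5 remains.
G9 = 7: row 9 has {2,4,5,8}; col 7 has {2,3,4,5,6,8,9}; box has {1,5,8} → only 7 remains.
F2 = 9: row 2 has {2,4,5,6,7}; col 6 has {3,5,7,8}; box has {1,3,4,5,7,8} → only 9 remains.
G5 = 1: row 5 has {3,5,6,8,9}; col 7 has {2,3,4,5,6,7,8,9}; box has {2,3,6,8,9} → only 1 remains.
F9 = 1: row 9 has {2,4,5,7,8}; col 6 has {3,5,7,8,9}; box has {2,3,6,7,8} → only 1 remains.
F8 = 4: row 8 has {3,7,8}; col 6 has {1,3,5,7,8,9}; box has {1,2,3,6,7,8} → only 4 remains.
J8 = 6: row 8 has {3,4,7,8}; col 9 has {1,2,5,8,9}; box has {1,5,7,8} → only 6 remains.
J9 = 3: row 9 has {1,2,4,5,7,8}; col 9 has {1,2,5,6,8,9}; box has {1,5,6,7,8} → only 3 remains.
J3 = 7: row 3 has {1,4,8,9}; col 9 has {1,2,3,5,6,8,9}; box has {1,2,4,5,6,9} → only 7 remains.
J5 = 4: row 5 has {1,3,5,6,8,9}; col 9 has {1,2,3,5,6,7,8,9}; box has {1,2,3,6,8,9} → only 4 remains.
F6 = 6: row 6 has {2,7,8,9}; col 6 has {1,3,4,5,7,8,9}; box has {1,3,5,7,8,9} → only 6 remains.
H6 = 5: row 6 has {2,6,7,8,9}; col 8 has {1,6}; box has {1,2,3,4,6,8,9} → only 5 remains.
D7 = 9: row 7 has {1,5,6,7}; col 4 has {1,3,7,8}; box has {1,2,3,4,6,7,8} → only 9 remains.
A8 = 1: row 8 has {3,4,6,7,8}; col 1 has {2,4,7,9}; box has {4,5,7} → only 1 remains.
D8 = 5: row 8 has {1,3,4,6,7,8}; col 4 has {1,3,7,8,9}; box has {1,2,3,4,6,7,8,9} → only 5 remains.
H9 = 9: row 9 has {1,2,3,4,5,7,8}; col 8 has {1,5,6}; box has {1,3,5,6,7,8} → only 9 remains.
F1 = 2: row 1 has {1,3,4,5}; col 6 has {1,3,4,5,6,7,8,9}; box has {1,3,4,5,7,8,9} → only 2 remains.
H1 = 8: row 1 has {1,2,3,4,5}; col 8 has {1,5,6,9}; box has {1,2,4,5,6,7,9} → only 8 remains.
H2 = 3: row 2 has {2,4,5,6,7,9}; col 8 has {1,5,6,8,9}; box has {1,2,4,5,6,7,8,9} → only 3 remains.
D3 = 6: row 3 has {1,4,7,8,9}; col 4 has {1,3,5,7,8,9}; box has {1,2,3,4,5,7,8,9} → only 6 remains.

6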